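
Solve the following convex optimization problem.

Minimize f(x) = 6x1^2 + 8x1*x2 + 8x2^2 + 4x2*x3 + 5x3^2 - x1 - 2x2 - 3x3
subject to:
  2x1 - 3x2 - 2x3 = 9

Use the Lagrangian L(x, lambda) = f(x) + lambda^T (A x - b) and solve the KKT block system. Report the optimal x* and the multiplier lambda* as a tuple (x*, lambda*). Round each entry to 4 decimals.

Form the Lagrangian:
  L(x, lambda) = (1/2) x^T Q x + c^T x + lambda^T (A x - b)
Stationarity (grad_x L = 0): Q x + c + A^T lambda = 0.
Primal feasibility: A x = b.

This gives the KKT block system:
  [ Q   A^T ] [ x     ]   [-c ]
  [ A    0  ] [ lambda ] = [ b ]

Solving the linear system:
  x*      = (1.9904, -1.7369, 0.0958)
  lambda* = (-4.4948)
  f(x*)   = 20.8245

x* = (1.9904, -1.7369, 0.0958), lambda* = (-4.4948)


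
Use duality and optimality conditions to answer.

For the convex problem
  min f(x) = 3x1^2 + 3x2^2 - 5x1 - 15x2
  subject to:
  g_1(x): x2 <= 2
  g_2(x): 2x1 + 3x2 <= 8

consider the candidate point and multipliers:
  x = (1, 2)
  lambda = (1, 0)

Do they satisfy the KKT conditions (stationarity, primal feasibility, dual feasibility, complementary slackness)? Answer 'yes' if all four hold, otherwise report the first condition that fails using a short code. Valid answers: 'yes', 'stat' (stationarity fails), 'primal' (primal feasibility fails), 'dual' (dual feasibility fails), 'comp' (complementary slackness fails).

Gradient of f: grad f(x) = Q x + c = (1, -3)
Constraint values g_i(x) = a_i^T x - b_i:
  g_1((1, 2)) = 0
  g_2((1, 2)) = 0
Stationarity residual: grad f(x) + sum_i lambda_i a_i = (1, -2)
  -> stationarity FAILS
Primal feasibility (all g_i <= 0): OK
Dual feasibility (all lambda_i >= 0): OK
Complementary slackness (lambda_i * g_i(x) = 0 for all i): OK

Verdict: the first failing condition is stationarity -> stat.

stat


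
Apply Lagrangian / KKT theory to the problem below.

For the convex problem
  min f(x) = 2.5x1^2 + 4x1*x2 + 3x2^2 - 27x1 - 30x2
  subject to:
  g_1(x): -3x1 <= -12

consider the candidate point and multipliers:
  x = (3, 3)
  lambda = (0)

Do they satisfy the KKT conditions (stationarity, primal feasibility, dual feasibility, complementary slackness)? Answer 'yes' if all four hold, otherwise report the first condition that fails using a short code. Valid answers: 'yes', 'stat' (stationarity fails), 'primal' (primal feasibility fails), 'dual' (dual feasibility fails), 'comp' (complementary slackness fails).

Gradient of f: grad f(x) = Q x + c = (0, 0)
Constraint values g_i(x) = a_i^T x - b_i:
  g_1((3, 3)) = 3
Stationarity residual: grad f(x) + sum_i lambda_i a_i = (0, 0)
  -> stationarity OK
Primal feasibility (all g_i <= 0): FAILS
Dual feasibility (all lambda_i >= 0): OK
Complementary slackness (lambda_i * g_i(x) = 0 for all i): OK

Verdict: the first failing condition is primal_feasibility -> primal.

primal


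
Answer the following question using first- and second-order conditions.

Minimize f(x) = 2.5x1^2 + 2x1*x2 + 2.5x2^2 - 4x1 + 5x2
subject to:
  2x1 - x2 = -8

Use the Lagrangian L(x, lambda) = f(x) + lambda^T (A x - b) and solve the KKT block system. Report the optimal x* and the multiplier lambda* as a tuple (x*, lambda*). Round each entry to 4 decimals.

Form the Lagrangian:
  L(x, lambda) = (1/2) x^T Q x + c^T x + lambda^T (A x - b)
Stationarity (grad_x L = 0): Q x + c + A^T lambda = 0.
Primal feasibility: A x = b.

This gives the KKT block system:
  [ Q   A^T ] [ x     ]   [-c ]
  [ A    0  ] [ lambda ] = [ b ]

Solving the linear system:
  x*      = (-3.0909, 1.8182)
  lambda* = (7.9091)
  f(x*)   = 42.3636

x* = (-3.0909, 1.8182), lambda* = (7.9091)


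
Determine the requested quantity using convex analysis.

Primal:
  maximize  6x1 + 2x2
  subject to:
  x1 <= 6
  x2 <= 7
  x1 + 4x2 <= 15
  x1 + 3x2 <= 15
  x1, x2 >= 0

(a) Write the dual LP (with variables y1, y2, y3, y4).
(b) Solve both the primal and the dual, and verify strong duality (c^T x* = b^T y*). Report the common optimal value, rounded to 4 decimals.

The standard primal-dual pair for 'max c^T x s.t. A x <= b, x >= 0' is:
  Dual:  min b^T y  s.t.  A^T y >= c,  y >= 0.

So the dual LP is:
  minimize  6y1 + 7y2 + 15y3 + 15y4
  subject to:
    y1 + y3 + y4 >= 6
    y2 + 4y3 + 3y4 >= 2
    y1, y2, y3, y4 >= 0

Solving the primal: x* = (6, 2.25).
  primal value c^T x* = 40.5.
Solving the dual: y* = (5.5, 0, 0.5, 0).
  dual value b^T y* = 40.5.
Strong duality: c^T x* = b^T y*. Confirmed.

40.5


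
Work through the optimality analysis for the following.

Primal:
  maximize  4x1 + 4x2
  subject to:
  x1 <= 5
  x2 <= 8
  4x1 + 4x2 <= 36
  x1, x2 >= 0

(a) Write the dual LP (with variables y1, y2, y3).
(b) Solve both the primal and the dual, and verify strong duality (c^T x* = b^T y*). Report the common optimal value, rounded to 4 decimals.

The standard primal-dual pair for 'max c^T x s.t. A x <= b, x >= 0' is:
  Dual:  min b^T y  s.t.  A^T y >= c,  y >= 0.

So the dual LP is:
  minimize  5y1 + 8y2 + 36y3
  subject to:
    y1 + 4y3 >= 4
    y2 + 4y3 >= 4
    y1, y2, y3 >= 0

Solving the primal: x* = (1, 8).
  primal value c^T x* = 36.
Solving the dual: y* = (0, 0, 1).
  dual value b^T y* = 36.
Strong duality: c^T x* = b^T y*. Confirmed.

36


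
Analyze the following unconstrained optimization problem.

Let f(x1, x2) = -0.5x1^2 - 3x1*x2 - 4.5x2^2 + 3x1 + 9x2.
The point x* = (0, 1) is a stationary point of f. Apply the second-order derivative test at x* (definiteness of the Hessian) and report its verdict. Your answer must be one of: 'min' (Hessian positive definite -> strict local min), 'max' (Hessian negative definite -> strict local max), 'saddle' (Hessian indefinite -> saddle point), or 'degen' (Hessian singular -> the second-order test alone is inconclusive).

Compute the Hessian H = grad^2 f:
  H = [[-1, -3], [-3, -9]]
Verify stationarity: grad f(x*) = H x* + g = (0, 0).
Eigenvalues of H: -10, 0.
H has a zero eigenvalue (singular; negative semidefinite but not definite), so H is neither positive definite, negative definite, nor indefinite. The second-order test alone is inconclusive -> degen.
(Indeed, f is constant along the null direction of H through x*, so x* is not a strict local extremum.)

degen


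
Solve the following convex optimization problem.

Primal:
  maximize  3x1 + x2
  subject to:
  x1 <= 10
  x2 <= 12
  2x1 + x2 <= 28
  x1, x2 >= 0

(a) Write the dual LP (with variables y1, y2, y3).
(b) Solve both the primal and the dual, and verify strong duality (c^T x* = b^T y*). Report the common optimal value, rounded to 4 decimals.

The standard primal-dual pair for 'max c^T x s.t. A x <= b, x >= 0' is:
  Dual:  min b^T y  s.t.  A^T y >= c,  y >= 0.

So the dual LP is:
  minimize  10y1 + 12y2 + 28y3
  subject to:
    y1 + 2y3 >= 3
    y2 + y3 >= 1
    y1, y2, y3 >= 0

Solving the primal: x* = (10, 8).
  primal value c^T x* = 38.
Solving the dual: y* = (1, 0, 1).
  dual value b^T y* = 38.
Strong duality: c^T x* = b^T y*. Confirmed.

38


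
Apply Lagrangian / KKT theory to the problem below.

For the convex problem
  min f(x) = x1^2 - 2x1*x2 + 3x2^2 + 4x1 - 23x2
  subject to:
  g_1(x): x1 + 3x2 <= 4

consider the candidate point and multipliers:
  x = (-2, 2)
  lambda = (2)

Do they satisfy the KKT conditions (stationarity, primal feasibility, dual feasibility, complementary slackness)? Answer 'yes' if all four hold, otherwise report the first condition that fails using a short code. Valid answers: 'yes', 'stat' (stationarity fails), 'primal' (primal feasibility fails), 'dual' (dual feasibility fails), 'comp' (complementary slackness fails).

Gradient of f: grad f(x) = Q x + c = (-4, -7)
Constraint values g_i(x) = a_i^T x - b_i:
  g_1((-2, 2)) = 0
Stationarity residual: grad f(x) + sum_i lambda_i a_i = (-2, -1)
  -> stationarity FAILS
Primal feasibility (all g_i <= 0): OK
Dual feasibility (all lambda_i >= 0): OK
Complementary slackness (lambda_i * g_i(x) = 0 for all i): OK

Verdict: the first failing condition is stationarity -> stat.

stat


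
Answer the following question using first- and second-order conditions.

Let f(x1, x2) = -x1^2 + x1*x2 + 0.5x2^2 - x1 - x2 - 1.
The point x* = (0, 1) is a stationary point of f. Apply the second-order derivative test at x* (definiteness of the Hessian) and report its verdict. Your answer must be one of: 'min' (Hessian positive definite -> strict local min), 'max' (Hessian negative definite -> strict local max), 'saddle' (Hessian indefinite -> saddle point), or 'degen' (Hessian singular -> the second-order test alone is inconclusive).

Compute the Hessian H = grad^2 f:
  H = [[-2, 1], [1, 1]]
Verify stationarity: grad f(x*) = H x* + g = (0, 0).
Eigenvalues of H: -2.3028, 1.3028.
Eigenvalues have mixed signs, so H is indefinite -> x* is a saddle point.

saddle


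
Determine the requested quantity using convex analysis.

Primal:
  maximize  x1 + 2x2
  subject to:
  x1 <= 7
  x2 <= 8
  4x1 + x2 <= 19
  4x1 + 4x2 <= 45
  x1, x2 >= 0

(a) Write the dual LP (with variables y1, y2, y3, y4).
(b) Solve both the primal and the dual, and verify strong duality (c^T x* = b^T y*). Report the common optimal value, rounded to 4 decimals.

The standard primal-dual pair for 'max c^T x s.t. A x <= b, x >= 0' is:
  Dual:  min b^T y  s.t.  A^T y >= c,  y >= 0.

So the dual LP is:
  minimize  7y1 + 8y2 + 19y3 + 45y4
  subject to:
    y1 + 4y3 + 4y4 >= 1
    y2 + y3 + 4y4 >= 2
    y1, y2, y3, y4 >= 0

Solving the primal: x* = (2.75, 8).
  primal value c^T x* = 18.75.
Solving the dual: y* = (0, 1.75, 0.25, 0).
  dual value b^T y* = 18.75.
Strong duality: c^T x* = b^T y*. Confirmed.

18.75


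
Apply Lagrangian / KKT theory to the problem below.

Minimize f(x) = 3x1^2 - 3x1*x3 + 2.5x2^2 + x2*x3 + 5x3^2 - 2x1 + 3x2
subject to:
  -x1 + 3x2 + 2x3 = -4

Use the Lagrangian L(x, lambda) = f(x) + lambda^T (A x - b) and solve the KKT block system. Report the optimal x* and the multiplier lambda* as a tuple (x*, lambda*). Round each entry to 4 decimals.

Form the Lagrangian:
  L(x, lambda) = (1/2) x^T Q x + c^T x + lambda^T (A x - b)
Stationarity (grad_x L = 0): Q x + c + A^T lambda = 0.
Primal feasibility: A x = b.

This gives the KKT block system:
  [ Q   A^T ] [ x     ]   [-c ]
  [ A    0  ] [ lambda ] = [ b ]

Solving the linear system:
  x*      = (0.5409, -1.2101, 0.0856)
  lambda* = (0.9883)
  f(x*)   = -0.3794

x* = (0.5409, -1.2101, 0.0856), lambda* = (0.9883)


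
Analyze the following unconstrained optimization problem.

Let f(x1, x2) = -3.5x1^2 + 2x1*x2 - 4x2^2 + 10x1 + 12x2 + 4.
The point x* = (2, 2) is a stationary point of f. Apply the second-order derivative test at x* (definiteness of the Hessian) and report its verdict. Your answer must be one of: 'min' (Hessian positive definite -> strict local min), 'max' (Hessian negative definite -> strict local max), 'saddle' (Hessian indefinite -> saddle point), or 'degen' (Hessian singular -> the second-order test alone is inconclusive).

Compute the Hessian H = grad^2 f:
  H = [[-7, 2], [2, -8]]
Verify stationarity: grad f(x*) = H x* + g = (0, 0).
Eigenvalues of H: -9.5616, -5.4384.
Both eigenvalues < 0, so H is negative definite -> x* is a strict local max.

max


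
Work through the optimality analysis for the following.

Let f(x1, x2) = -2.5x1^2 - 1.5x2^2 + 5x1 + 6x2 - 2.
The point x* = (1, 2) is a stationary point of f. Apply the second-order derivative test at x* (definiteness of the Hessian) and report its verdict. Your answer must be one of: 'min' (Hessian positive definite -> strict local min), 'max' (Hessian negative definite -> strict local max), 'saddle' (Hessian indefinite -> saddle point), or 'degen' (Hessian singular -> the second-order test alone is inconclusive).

Compute the Hessian H = grad^2 f:
  H = [[-5, 0], [0, -3]]
Verify stationarity: grad f(x*) = H x* + g = (0, 0).
Eigenvalues of H: -5, -3.
Both eigenvalues < 0, so H is negative definite -> x* is a strict local max.

max


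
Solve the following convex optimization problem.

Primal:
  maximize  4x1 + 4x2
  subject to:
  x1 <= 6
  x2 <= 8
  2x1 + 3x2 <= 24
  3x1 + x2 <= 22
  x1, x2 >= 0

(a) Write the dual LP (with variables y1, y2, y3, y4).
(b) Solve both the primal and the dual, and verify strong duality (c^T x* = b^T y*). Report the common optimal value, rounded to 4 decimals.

The standard primal-dual pair for 'max c^T x s.t. A x <= b, x >= 0' is:
  Dual:  min b^T y  s.t.  A^T y >= c,  y >= 0.

So the dual LP is:
  minimize  6y1 + 8y2 + 24y3 + 22y4
  subject to:
    y1 + 2y3 + 3y4 >= 4
    y2 + 3y3 + y4 >= 4
    y1, y2, y3, y4 >= 0

Solving the primal: x* = (6, 4).
  primal value c^T x* = 40.
Solving the dual: y* = (0, 0, 1.1429, 0.5714).
  dual value b^T y* = 40.
Strong duality: c^T x* = b^T y*. Confirmed.

40


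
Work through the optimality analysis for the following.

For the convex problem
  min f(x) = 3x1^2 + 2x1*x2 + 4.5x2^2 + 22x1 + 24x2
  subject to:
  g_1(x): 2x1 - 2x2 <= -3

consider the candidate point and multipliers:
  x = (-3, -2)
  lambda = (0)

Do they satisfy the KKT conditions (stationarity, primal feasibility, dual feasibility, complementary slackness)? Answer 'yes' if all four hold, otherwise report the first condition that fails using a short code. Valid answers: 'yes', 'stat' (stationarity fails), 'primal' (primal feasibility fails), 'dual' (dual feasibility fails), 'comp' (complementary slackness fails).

Gradient of f: grad f(x) = Q x + c = (0, 0)
Constraint values g_i(x) = a_i^T x - b_i:
  g_1((-3, -2)) = 1
Stationarity residual: grad f(x) + sum_i lambda_i a_i = (0, 0)
  -> stationarity OK
Primal feasibility (all g_i <= 0): FAILS
Dual feasibility (all lambda_i >= 0): OK
Complementary slackness (lambda_i * g_i(x) = 0 for all i): OK

Verdict: the first failing condition is primal_feasibility -> primal.

primal


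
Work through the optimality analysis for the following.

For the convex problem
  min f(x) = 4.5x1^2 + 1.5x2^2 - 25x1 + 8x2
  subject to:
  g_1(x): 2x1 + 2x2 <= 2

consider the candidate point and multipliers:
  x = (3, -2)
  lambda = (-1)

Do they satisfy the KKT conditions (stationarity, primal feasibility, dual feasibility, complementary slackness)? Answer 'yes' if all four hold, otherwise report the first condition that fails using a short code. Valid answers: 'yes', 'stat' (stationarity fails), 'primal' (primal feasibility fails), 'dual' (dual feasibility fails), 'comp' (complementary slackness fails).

Gradient of f: grad f(x) = Q x + c = (2, 2)
Constraint values g_i(x) = a_i^T x - b_i:
  g_1((3, -2)) = 0
Stationarity residual: grad f(x) + sum_i lambda_i a_i = (0, 0)
  -> stationarity OK
Primal feasibility (all g_i <= 0): OK
Dual feasibility (all lambda_i >= 0): FAILS
Complementary slackness (lambda_i * g_i(x) = 0 for all i): OK

Verdict: the first failing condition is dual_feasibility -> dual.

dual


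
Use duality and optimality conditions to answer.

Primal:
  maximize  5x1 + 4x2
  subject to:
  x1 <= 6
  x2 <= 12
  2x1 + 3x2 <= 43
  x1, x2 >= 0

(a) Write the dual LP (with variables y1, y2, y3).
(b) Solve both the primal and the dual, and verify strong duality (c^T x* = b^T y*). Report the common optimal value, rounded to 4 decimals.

The standard primal-dual pair for 'max c^T x s.t. A x <= b, x >= 0' is:
  Dual:  min b^T y  s.t.  A^T y >= c,  y >= 0.

So the dual LP is:
  minimize  6y1 + 12y2 + 43y3
  subject to:
    y1 + 2y3 >= 5
    y2 + 3y3 >= 4
    y1, y2, y3 >= 0

Solving the primal: x* = (6, 10.3333).
  primal value c^T x* = 71.3333.
Solving the dual: y* = (2.3333, 0, 1.3333).
  dual value b^T y* = 71.3333.
Strong duality: c^T x* = b^T y*. Confirmed.

71.3333


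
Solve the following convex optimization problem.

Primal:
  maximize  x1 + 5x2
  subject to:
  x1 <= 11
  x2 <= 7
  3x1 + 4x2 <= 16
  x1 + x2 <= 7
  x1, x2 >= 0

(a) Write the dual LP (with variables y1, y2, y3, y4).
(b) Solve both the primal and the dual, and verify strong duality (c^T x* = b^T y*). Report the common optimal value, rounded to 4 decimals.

The standard primal-dual pair for 'max c^T x s.t. A x <= b, x >= 0' is:
  Dual:  min b^T y  s.t.  A^T y >= c,  y >= 0.

So the dual LP is:
  minimize  11y1 + 7y2 + 16y3 + 7y4
  subject to:
    y1 + 3y3 + y4 >= 1
    y2 + 4y3 + y4 >= 5
    y1, y2, y3, y4 >= 0

Solving the primal: x* = (0, 4).
  primal value c^T x* = 20.
Solving the dual: y* = (0, 0, 1.25, 0).
  dual value b^T y* = 20.
Strong duality: c^T x* = b^T y*. Confirmed.

20


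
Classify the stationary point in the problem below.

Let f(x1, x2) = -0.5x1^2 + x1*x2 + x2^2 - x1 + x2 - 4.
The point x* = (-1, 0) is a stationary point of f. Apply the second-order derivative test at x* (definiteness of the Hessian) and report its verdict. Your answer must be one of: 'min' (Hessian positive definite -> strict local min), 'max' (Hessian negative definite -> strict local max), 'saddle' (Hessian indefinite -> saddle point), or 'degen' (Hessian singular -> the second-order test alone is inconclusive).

Compute the Hessian H = grad^2 f:
  H = [[-1, 1], [1, 2]]
Verify stationarity: grad f(x*) = H x* + g = (0, 0).
Eigenvalues of H: -1.3028, 2.3028.
Eigenvalues have mixed signs, so H is indefinite -> x* is a saddle point.

saddle


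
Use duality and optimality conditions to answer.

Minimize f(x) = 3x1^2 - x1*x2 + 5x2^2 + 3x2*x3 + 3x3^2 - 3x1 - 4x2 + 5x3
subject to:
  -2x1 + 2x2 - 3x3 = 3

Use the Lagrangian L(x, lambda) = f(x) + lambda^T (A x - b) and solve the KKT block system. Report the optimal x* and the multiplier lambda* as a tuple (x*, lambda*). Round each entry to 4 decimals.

Form the Lagrangian:
  L(x, lambda) = (1/2) x^T Q x + c^T x + lambda^T (A x - b)
Stationarity (grad_x L = 0): Q x + c + A^T lambda = 0.
Primal feasibility: A x = b.

This gives the KKT block system:
  [ Q   A^T ] [ x     ]   [-c ]
  [ A    0  ] [ lambda ] = [ b ]

Solving the linear system:
  x*      = (0.7329, 0.7092, -1.0158)
  lambda* = (0.3442)
  f(x*)   = -5.5737

x* = (0.7329, 0.7092, -1.0158), lambda* = (0.3442)


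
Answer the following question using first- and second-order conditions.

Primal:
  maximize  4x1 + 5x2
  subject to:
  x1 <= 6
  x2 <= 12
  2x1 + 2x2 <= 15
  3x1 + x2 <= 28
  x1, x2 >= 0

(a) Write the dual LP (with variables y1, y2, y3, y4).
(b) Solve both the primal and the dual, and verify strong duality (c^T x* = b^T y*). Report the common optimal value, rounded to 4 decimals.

The standard primal-dual pair for 'max c^T x s.t. A x <= b, x >= 0' is:
  Dual:  min b^T y  s.t.  A^T y >= c,  y >= 0.

So the dual LP is:
  minimize  6y1 + 12y2 + 15y3 + 28y4
  subject to:
    y1 + 2y3 + 3y4 >= 4
    y2 + 2y3 + y4 >= 5
    y1, y2, y3, y4 >= 0

Solving the primal: x* = (0, 7.5).
  primal value c^T x* = 37.5.
Solving the dual: y* = (0, 0, 2.5, 0).
  dual value b^T y* = 37.5.
Strong duality: c^T x* = b^T y*. Confirmed.

37.5


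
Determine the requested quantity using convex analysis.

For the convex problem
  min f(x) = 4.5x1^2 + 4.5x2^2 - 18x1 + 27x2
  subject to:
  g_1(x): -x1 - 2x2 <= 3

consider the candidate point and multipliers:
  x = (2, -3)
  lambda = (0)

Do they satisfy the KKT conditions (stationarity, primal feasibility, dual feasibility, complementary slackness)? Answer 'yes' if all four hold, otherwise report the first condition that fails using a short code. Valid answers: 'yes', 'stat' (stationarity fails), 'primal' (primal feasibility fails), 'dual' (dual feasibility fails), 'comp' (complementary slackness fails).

Gradient of f: grad f(x) = Q x + c = (0, 0)
Constraint values g_i(x) = a_i^T x - b_i:
  g_1((2, -3)) = 1
Stationarity residual: grad f(x) + sum_i lambda_i a_i = (0, 0)
  -> stationarity OK
Primal feasibility (all g_i <= 0): FAILS
Dual feasibility (all lambda_i >= 0): OK
Complementary slackness (lambda_i * g_i(x) = 0 for all i): OK

Verdict: the first failing condition is primal_feasibility -> primal.

primal


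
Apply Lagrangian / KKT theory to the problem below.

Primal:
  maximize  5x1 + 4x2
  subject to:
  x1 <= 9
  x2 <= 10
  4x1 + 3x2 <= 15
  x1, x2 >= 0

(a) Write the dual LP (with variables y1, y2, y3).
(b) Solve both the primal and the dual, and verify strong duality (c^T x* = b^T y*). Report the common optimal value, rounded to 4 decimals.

The standard primal-dual pair for 'max c^T x s.t. A x <= b, x >= 0' is:
  Dual:  min b^T y  s.t.  A^T y >= c,  y >= 0.

So the dual LP is:
  minimize  9y1 + 10y2 + 15y3
  subject to:
    y1 + 4y3 >= 5
    y2 + 3y3 >= 4
    y1, y2, y3 >= 0

Solving the primal: x* = (0, 5).
  primal value c^T x* = 20.
Solving the dual: y* = (0, 0, 1.3333).
  dual value b^T y* = 20.
Strong duality: c^T x* = b^T y*. Confirmed.

20


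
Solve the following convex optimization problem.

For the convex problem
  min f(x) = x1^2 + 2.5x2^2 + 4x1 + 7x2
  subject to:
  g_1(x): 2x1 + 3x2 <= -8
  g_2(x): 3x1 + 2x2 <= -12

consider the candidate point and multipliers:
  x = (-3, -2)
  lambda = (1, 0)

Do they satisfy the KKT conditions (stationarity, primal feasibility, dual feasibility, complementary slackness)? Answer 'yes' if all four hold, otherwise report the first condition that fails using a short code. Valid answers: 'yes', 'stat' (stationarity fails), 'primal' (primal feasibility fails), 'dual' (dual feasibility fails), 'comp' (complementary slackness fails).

Gradient of f: grad f(x) = Q x + c = (-2, -3)
Constraint values g_i(x) = a_i^T x - b_i:
  g_1((-3, -2)) = -4
  g_2((-3, -2)) = -1
Stationarity residual: grad f(x) + sum_i lambda_i a_i = (0, 0)
  -> stationarity OK
Primal feasibility (all g_i <= 0): OK
Dual feasibility (all lambda_i >= 0): OK
Complementary slackness (lambda_i * g_i(x) = 0 for all i): FAILS

Verdict: the first failing condition is complementary_slackness -> comp.

comp


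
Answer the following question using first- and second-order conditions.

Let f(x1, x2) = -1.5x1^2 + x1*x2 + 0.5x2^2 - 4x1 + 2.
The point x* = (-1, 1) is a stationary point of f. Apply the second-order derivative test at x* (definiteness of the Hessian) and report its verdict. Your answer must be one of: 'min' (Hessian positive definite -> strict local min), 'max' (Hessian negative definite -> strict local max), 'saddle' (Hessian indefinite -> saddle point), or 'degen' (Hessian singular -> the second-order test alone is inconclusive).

Compute the Hessian H = grad^2 f:
  H = [[-3, 1], [1, 1]]
Verify stationarity: grad f(x*) = H x* + g = (0, 0).
Eigenvalues of H: -3.2361, 1.2361.
Eigenvalues have mixed signs, so H is indefinite -> x* is a saddle point.

saddle


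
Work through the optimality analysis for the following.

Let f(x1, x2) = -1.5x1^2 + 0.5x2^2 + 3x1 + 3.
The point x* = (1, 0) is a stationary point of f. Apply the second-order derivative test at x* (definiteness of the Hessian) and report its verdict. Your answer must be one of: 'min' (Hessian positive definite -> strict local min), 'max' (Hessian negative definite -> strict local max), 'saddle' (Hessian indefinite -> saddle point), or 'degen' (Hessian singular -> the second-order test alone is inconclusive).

Compute the Hessian H = grad^2 f:
  H = [[-3, 0], [0, 1]]
Verify stationarity: grad f(x*) = H x* + g = (0, 0).
Eigenvalues of H: -3, 1.
Eigenvalues have mixed signs, so H is indefinite -> x* is a saddle point.

saddle


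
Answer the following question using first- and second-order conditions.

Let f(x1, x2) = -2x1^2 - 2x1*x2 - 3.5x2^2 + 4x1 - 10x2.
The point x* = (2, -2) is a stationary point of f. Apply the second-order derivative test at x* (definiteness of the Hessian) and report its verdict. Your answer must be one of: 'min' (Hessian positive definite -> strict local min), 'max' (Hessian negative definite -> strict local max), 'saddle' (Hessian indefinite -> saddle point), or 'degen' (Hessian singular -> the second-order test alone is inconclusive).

Compute the Hessian H = grad^2 f:
  H = [[-4, -2], [-2, -7]]
Verify stationarity: grad f(x*) = H x* + g = (0, 0).
Eigenvalues of H: -8, -3.
Both eigenvalues < 0, so H is negative definite -> x* is a strict local max.

max


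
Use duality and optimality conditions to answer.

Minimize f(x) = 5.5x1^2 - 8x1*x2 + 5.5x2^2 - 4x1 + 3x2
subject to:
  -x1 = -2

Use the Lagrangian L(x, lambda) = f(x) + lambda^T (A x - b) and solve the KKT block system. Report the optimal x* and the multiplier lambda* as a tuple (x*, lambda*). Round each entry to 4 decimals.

Form the Lagrangian:
  L(x, lambda) = (1/2) x^T Q x + c^T x + lambda^T (A x - b)
Stationarity (grad_x L = 0): Q x + c + A^T lambda = 0.
Primal feasibility: A x = b.

This gives the KKT block system:
  [ Q   A^T ] [ x     ]   [-c ]
  [ A    0  ] [ lambda ] = [ b ]

Solving the linear system:
  x*      = (2, 1.1818)
  lambda* = (8.5455)
  f(x*)   = 6.3182

x* = (2, 1.1818), lambda* = (8.5455)


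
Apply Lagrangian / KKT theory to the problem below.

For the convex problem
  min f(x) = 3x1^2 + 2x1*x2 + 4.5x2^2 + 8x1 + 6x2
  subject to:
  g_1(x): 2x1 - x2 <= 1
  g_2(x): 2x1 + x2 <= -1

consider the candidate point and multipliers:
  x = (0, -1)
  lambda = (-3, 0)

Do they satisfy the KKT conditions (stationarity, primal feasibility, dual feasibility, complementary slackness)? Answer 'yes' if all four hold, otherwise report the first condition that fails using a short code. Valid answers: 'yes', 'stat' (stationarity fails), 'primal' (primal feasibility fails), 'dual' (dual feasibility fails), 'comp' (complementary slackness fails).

Gradient of f: grad f(x) = Q x + c = (6, -3)
Constraint values g_i(x) = a_i^T x - b_i:
  g_1((0, -1)) = 0
  g_2((0, -1)) = 0
Stationarity residual: grad f(x) + sum_i lambda_i a_i = (0, 0)
  -> stationarity OK
Primal feasibility (all g_i <= 0): OK
Dual feasibility (all lambda_i >= 0): FAILS
Complementary slackness (lambda_i * g_i(x) = 0 for all i): OK

Verdict: the first failing condition is dual_feasibility -> dual.

dual


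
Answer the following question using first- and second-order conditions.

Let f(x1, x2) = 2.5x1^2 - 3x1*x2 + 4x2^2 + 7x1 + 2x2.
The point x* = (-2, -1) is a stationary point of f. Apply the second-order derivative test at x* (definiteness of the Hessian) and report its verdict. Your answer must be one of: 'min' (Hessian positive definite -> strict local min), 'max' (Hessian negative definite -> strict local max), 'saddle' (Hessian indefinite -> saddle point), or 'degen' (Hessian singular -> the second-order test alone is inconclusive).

Compute the Hessian H = grad^2 f:
  H = [[5, -3], [-3, 8]]
Verify stationarity: grad f(x*) = H x* + g = (0, 0).
Eigenvalues of H: 3.1459, 9.8541.
Both eigenvalues > 0, so H is positive definite -> x* is a strict local min.

min


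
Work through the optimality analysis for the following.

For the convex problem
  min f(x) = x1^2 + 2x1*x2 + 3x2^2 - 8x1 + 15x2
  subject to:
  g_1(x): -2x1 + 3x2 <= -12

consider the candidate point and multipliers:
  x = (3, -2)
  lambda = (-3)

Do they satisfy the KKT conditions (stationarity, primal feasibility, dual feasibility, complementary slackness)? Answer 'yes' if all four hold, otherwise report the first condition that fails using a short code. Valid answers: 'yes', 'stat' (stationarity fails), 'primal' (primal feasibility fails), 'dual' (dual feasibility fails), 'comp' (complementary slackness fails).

Gradient of f: grad f(x) = Q x + c = (-6, 9)
Constraint values g_i(x) = a_i^T x - b_i:
  g_1((3, -2)) = 0
Stationarity residual: grad f(x) + sum_i lambda_i a_i = (0, 0)
  -> stationarity OK
Primal feasibility (all g_i <= 0): OK
Dual feasibility (all lambda_i >= 0): FAILS
Complementary slackness (lambda_i * g_i(x) = 0 for all i): OK

Verdict: the first failing condition is dual_feasibility -> dual.

dual


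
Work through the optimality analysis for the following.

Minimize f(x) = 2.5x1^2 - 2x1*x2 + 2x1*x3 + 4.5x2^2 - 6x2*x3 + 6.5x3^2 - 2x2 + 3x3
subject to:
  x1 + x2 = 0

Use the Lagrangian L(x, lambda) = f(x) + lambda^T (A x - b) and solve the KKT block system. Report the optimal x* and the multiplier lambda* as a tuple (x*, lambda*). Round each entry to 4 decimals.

Form the Lagrangian:
  L(x, lambda) = (1/2) x^T Q x + c^T x + lambda^T (A x - b)
Stationarity (grad_x L = 0): Q x + c + A^T lambda = 0.
Primal feasibility: A x = b.

This gives the KKT block system:
  [ Q   A^T ] [ x     ]   [-c ]
  [ A    0  ] [ lambda ] = [ b ]

Solving the linear system:
  x*      = (-0.0118, 0.0118, -0.2235)
  lambda* = (0.5294)
  f(x*)   = -0.3471

x* = (-0.0118, 0.0118, -0.2235), lambda* = (0.5294)


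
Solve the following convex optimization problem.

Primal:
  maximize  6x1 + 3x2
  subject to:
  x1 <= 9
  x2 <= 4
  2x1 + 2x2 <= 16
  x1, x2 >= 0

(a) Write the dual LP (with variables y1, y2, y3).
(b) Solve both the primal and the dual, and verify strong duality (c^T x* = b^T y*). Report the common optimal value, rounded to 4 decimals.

The standard primal-dual pair for 'max c^T x s.t. A x <= b, x >= 0' is:
  Dual:  min b^T y  s.t.  A^T y >= c,  y >= 0.

So the dual LP is:
  minimize  9y1 + 4y2 + 16y3
  subject to:
    y1 + 2y3 >= 6
    y2 + 2y3 >= 3
    y1, y2, y3 >= 0

Solving the primal: x* = (8, 0).
  primal value c^T x* = 48.
Solving the dual: y* = (0, 0, 3).
  dual value b^T y* = 48.
Strong duality: c^T x* = b^T y*. Confirmed.

48


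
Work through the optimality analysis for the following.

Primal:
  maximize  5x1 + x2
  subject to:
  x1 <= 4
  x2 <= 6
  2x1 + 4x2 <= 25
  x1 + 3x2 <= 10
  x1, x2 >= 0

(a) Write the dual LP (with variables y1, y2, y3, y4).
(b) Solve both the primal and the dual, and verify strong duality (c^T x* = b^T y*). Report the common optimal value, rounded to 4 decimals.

The standard primal-dual pair for 'max c^T x s.t. A x <= b, x >= 0' is:
  Dual:  min b^T y  s.t.  A^T y >= c,  y >= 0.

So the dual LP is:
  minimize  4y1 + 6y2 + 25y3 + 10y4
  subject to:
    y1 + 2y3 + y4 >= 5
    y2 + 4y3 + 3y4 >= 1
    y1, y2, y3, y4 >= 0

Solving the primal: x* = (4, 2).
  primal value c^T x* = 22.
Solving the dual: y* = (4.6667, 0, 0, 0.3333).
  dual value b^T y* = 22.
Strong duality: c^T x* = b^T y*. Confirmed.

22


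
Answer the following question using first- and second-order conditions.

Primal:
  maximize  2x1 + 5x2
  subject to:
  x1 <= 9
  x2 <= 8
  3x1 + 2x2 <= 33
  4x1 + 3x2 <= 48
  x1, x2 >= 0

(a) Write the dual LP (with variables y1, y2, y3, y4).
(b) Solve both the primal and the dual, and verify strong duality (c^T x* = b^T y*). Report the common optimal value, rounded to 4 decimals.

The standard primal-dual pair for 'max c^T x s.t. A x <= b, x >= 0' is:
  Dual:  min b^T y  s.t.  A^T y >= c,  y >= 0.

So the dual LP is:
  minimize  9y1 + 8y2 + 33y3 + 48y4
  subject to:
    y1 + 3y3 + 4y4 >= 2
    y2 + 2y3 + 3y4 >= 5
    y1, y2, y3, y4 >= 0

Solving the primal: x* = (5.6667, 8).
  primal value c^T x* = 51.3333.
Solving the dual: y* = (0, 3.6667, 0.6667, 0).
  dual value b^T y* = 51.3333.
Strong duality: c^T x* = b^T y*. Confirmed.

51.3333


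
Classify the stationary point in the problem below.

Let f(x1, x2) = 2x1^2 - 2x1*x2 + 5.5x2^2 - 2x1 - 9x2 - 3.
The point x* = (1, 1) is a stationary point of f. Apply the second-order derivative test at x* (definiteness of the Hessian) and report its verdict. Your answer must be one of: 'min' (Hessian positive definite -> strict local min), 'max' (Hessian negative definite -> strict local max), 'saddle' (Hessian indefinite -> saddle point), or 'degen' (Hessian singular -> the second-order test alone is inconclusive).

Compute the Hessian H = grad^2 f:
  H = [[4, -2], [-2, 11]]
Verify stationarity: grad f(x*) = H x* + g = (0, 0).
Eigenvalues of H: 3.4689, 11.5311.
Both eigenvalues > 0, so H is positive definite -> x* is a strict local min.

min


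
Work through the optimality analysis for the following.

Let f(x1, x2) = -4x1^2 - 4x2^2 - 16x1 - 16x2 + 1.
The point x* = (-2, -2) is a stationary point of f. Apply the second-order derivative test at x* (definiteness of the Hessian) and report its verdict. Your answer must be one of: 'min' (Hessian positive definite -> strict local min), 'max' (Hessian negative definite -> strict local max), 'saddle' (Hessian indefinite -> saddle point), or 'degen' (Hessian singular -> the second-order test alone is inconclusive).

Compute the Hessian H = grad^2 f:
  H = [[-8, 0], [0, -8]]
Verify stationarity: grad f(x*) = H x* + g = (0, 0).
Eigenvalues of H: -8, -8.
Both eigenvalues < 0, so H is negative definite -> x* is a strict local max.

max


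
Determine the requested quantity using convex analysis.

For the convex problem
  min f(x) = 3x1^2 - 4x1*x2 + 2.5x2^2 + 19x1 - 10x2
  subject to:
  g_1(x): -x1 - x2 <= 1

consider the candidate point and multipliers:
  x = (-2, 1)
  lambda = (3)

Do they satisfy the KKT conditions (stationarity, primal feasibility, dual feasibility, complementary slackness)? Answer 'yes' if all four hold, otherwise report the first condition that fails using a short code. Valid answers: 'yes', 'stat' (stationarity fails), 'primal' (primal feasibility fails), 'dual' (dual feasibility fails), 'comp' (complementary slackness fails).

Gradient of f: grad f(x) = Q x + c = (3, 3)
Constraint values g_i(x) = a_i^T x - b_i:
  g_1((-2, 1)) = 0
Stationarity residual: grad f(x) + sum_i lambda_i a_i = (0, 0)
  -> stationarity OK
Primal feasibility (all g_i <= 0): OK
Dual feasibility (all lambda_i >= 0): OK
Complementary slackness (lambda_i * g_i(x) = 0 for all i): OK

Verdict: yes, KKT holds.

yes


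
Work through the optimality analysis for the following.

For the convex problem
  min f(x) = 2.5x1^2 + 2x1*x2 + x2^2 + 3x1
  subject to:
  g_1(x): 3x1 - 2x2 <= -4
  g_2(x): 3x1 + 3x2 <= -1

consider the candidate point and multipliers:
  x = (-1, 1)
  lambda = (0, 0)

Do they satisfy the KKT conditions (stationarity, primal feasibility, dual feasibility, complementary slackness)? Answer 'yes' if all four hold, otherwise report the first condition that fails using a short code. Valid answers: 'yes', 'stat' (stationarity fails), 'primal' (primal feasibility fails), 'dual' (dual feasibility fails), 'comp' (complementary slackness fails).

Gradient of f: grad f(x) = Q x + c = (0, 0)
Constraint values g_i(x) = a_i^T x - b_i:
  g_1((-1, 1)) = -1
  g_2((-1, 1)) = 1
Stationarity residual: grad f(x) + sum_i lambda_i a_i = (0, 0)
  -> stationarity OK
Primal feasibility (all g_i <= 0): FAILS
Dual feasibility (all lambda_i >= 0): OK
Complementary slackness (lambda_i * g_i(x) = 0 for all i): OK

Verdict: the first failing condition is primal_feasibility -> primal.

primal


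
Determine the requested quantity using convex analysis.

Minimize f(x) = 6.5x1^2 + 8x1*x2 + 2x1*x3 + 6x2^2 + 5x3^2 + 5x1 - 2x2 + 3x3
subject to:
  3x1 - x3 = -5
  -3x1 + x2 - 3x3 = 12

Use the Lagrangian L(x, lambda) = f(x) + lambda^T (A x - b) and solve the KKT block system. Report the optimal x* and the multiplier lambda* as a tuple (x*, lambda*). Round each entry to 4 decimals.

Form the Lagrangian:
  L(x, lambda) = (1/2) x^T Q x + c^T x + lambda^T (A x - b)
Stationarity (grad_x L = 0): Q x + c + A^T lambda = 0.
Primal feasibility: A x = b.

This gives the KKT block system:
  [ Q   A^T ] [ x     ]   [-c ]
  [ A    0  ] [ lambda ] = [ b ]

Solving the linear system:
  x*      = (-2.0904, 1.915, -1.2713)
  lambda* = (-1.1238, -4.2565)
  f(x*)   = 13.6816

x* = (-2.0904, 1.915, -1.2713), lambda* = (-1.1238, -4.2565)


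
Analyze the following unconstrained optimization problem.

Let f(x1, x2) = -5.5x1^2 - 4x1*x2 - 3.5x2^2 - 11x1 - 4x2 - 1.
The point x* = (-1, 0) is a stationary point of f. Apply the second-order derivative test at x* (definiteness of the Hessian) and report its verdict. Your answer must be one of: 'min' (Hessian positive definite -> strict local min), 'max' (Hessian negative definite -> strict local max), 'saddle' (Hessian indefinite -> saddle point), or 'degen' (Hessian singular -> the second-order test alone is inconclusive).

Compute the Hessian H = grad^2 f:
  H = [[-11, -4], [-4, -7]]
Verify stationarity: grad f(x*) = H x* + g = (0, 0).
Eigenvalues of H: -13.4721, -4.5279.
Both eigenvalues < 0, so H is negative definite -> x* is a strict local max.

max


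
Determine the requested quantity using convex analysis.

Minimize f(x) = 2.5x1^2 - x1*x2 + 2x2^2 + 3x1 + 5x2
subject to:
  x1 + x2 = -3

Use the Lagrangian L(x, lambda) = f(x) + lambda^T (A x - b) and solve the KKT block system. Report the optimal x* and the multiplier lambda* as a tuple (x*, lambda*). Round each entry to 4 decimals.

Form the Lagrangian:
  L(x, lambda) = (1/2) x^T Q x + c^T x + lambda^T (A x - b)
Stationarity (grad_x L = 0): Q x + c + A^T lambda = 0.
Primal feasibility: A x = b.

This gives the KKT block system:
  [ Q   A^T ] [ x     ]   [-c ]
  [ A    0  ] [ lambda ] = [ b ]

Solving the linear system:
  x*      = (-1.1818, -1.8182)
  lambda* = (1.0909)
  f(x*)   = -4.6818

x* = (-1.1818, -1.8182), lambda* = (1.0909)


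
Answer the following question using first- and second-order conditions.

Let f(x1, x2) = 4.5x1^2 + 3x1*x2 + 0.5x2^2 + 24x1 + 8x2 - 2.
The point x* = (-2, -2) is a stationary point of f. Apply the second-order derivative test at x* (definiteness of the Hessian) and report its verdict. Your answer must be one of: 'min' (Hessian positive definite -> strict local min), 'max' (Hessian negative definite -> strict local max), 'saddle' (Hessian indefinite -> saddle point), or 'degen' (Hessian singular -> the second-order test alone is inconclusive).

Compute the Hessian H = grad^2 f:
  H = [[9, 3], [3, 1]]
Verify stationarity: grad f(x*) = H x* + g = (0, 0).
Eigenvalues of H: 0, 10.
H has a zero eigenvalue (singular; positive semidefinite but not definite), so H is neither positive definite, negative definite, nor indefinite. The second-order test alone is inconclusive -> degen.
(Indeed, f is constant along the null direction of H through x*, so x* is not a strict local extremum.)

degen


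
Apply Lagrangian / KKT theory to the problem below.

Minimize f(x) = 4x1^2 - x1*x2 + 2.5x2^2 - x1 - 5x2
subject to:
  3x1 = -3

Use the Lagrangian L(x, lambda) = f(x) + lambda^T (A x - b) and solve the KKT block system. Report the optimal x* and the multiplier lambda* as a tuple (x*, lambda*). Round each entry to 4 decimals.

Form the Lagrangian:
  L(x, lambda) = (1/2) x^T Q x + c^T x + lambda^T (A x - b)
Stationarity (grad_x L = 0): Q x + c + A^T lambda = 0.
Primal feasibility: A x = b.

This gives the KKT block system:
  [ Q   A^T ] [ x     ]   [-c ]
  [ A    0  ] [ lambda ] = [ b ]

Solving the linear system:
  x*      = (-1, 0.8)
  lambda* = (3.2667)
  f(x*)   = 3.4

x* = (-1, 0.8), lambda* = (3.2667)


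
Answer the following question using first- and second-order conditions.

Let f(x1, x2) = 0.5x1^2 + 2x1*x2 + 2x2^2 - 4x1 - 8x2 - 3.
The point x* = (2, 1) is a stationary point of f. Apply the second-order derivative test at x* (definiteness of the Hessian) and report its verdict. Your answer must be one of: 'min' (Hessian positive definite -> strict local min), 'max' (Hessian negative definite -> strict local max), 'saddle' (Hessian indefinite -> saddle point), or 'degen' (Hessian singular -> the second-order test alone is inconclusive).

Compute the Hessian H = grad^2 f:
  H = [[1, 2], [2, 4]]
Verify stationarity: grad f(x*) = H x* + g = (0, 0).
Eigenvalues of H: 0, 5.
H has a zero eigenvalue (singular; positive semidefinite but not definite), so H is neither positive definite, negative definite, nor indefinite. The second-order test alone is inconclusive -> degen.
(Indeed, f is constant along the null direction of H through x*, so x* is not a strict local extremum.)

degen


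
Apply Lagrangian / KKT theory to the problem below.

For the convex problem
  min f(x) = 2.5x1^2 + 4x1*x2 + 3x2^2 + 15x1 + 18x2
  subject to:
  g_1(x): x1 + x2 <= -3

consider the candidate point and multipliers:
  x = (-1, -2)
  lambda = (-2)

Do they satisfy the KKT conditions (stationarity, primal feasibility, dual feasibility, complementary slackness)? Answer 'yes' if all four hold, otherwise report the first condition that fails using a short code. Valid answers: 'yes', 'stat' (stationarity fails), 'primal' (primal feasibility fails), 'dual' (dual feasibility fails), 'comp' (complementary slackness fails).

Gradient of f: grad f(x) = Q x + c = (2, 2)
Constraint values g_i(x) = a_i^T x - b_i:
  g_1((-1, -2)) = 0
Stationarity residual: grad f(x) + sum_i lambda_i a_i = (0, 0)
  -> stationarity OK
Primal feasibility (all g_i <= 0): OK
Dual feasibility (all lambda_i >= 0): FAILS
Complementary slackness (lambda_i * g_i(x) = 0 for all i): OK

Verdict: the first failing condition is dual_feasibility -> dual.

dual
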